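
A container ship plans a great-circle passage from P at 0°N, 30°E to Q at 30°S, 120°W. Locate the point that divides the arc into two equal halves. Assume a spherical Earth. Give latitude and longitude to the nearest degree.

≈ 45°S, 30°W

From cos δ = sin φ₁ sin φ₂ + cos φ₁ cos φ₂ cos Δλ, the central angle is δ ≈ 2.419 rad (138.6°).
Interpolate at f = 1/2 with slerp weights a = sin((1−f)δ)/sin δ ≈ 1.414, b = sin(fδ)/sin δ ≈ 1.414.
p = a·p₁ + b·p₂ ≈ (0.612, -0.354, -0.707); φ = arcsin(p_z) ≈ -45.00°, λ = atan2(p_y, p_x) ≈ -30.00°.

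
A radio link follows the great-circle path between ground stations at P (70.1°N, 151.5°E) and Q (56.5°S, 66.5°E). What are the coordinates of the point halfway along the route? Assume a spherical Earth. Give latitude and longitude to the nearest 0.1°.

Convert each endpoint to a unit vector on the sphere (x = cos φ cos λ, y = cos φ sin λ, z = sin φ).
The central angle between the endpoints is δ = arccos(p₁·p₂) ≈ 2.446 rad (140.1°).
Interpolate at f = 1/2 with slerp weights a = sin((1−f)δ)/sin δ ≈ 1.467, b = sin(fδ)/sin δ ≈ 1.467.
p = a·p₁ + b·p₂ ≈ (-0.116, 0.981, 0.156); φ = arcsin(p_z) ≈ 8.98°, λ = atan2(p_y, p_x) ≈ 96.74°.

≈ (9.0°N, 96.7°E)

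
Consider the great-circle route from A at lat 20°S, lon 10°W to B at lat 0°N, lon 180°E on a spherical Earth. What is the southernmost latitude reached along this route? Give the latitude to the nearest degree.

≈ 64°S

The great circle lies in the plane with unit normal n̂ = (p₁ × p₂)/|p₁ × p₂|.
Here n̂_z ≈ -0.431; the vertex latitude is φ_max = arccos|n̂_z| ≈ 64.5°.
Check via Clairaut: cos φ_max = |cos φ₁| · sin C = cos(20.0°)·sin(152.7°) ≈ 0.431, again giving ≈ 64.5°.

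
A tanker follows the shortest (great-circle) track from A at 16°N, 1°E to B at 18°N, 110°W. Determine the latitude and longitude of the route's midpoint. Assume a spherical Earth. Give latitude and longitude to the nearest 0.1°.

Write both endpoints as unit vectors p₁, p₂ with components (cos φ cos λ, cos φ sin λ, sin φ).
The central angle between the endpoints is δ = arccos(p₁·p₂) ≈ 1.816 rad (104.0°).
Interpolate at f = 1/2 with slerp weights a = sin((1−f)δ)/sin δ ≈ 0.812, b = sin(fδ)/sin δ ≈ 0.812.
p = a·p₁ + b·p₂ ≈ (0.517, -0.712, 0.475); φ = arcsin(p_z) ≈ 28.36°, λ = atan2(p_y, p_x) ≈ -54.06°.

≈ 28.4°N, 54.1°W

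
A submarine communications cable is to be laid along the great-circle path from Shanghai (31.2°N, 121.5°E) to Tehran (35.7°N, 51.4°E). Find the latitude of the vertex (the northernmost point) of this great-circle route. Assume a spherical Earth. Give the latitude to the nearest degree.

The great circle lies in the plane with unit normal n̂ = (p₁ × p₂)/|p₁ × p₂|.
Here n̂_z ≈ -0.775; the vertex latitude is φ_max = arccos|n̂_z| ≈ 39.2°.
Check via Clairaut: cos φ_max = |cos φ₁| · sin C = cos(31.2°)·sin(65.0°) ≈ 0.775, again giving ≈ 39.2°.

≈ 39°N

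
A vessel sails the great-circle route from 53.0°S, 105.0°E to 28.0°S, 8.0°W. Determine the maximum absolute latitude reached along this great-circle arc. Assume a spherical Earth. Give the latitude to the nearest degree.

≈ 60°S

The great circle lies in the plane with unit normal n̂ = (p₁ × p₂)/|p₁ × p₂|.
Here n̂_z ≈ -0.496; the vertex latitude is φ_max = arccos|n̂_z| ≈ 60.3°.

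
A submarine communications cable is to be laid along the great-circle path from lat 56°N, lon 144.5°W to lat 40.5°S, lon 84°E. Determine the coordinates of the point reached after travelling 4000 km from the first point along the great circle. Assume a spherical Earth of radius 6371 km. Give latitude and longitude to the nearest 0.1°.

Write both endpoints as unit vectors p₁, p₂ with components (cos φ cos λ, cos φ sin λ, sin φ).
The central angle between the endpoints is δ = arccos(p₁·p₂) ≈ 2.533 rad (145.1°). The total great-circle distance is δ·R ≈ 2.533 × 6371 ≈ 16135 km, so the target fraction is f = 4000/16135 ≈ 0.248.
Interpolate at f ≈ 0.248 with slerp weights a = sin((1−f)δ)/sin δ ≈ 1.651, b = sin(fδ)/sin δ ≈ 1.027.
p = a·p₁ + b·p₂ ≈ (-0.670, 0.240, 0.702); φ = arcsin(p_z) ≈ 44.61°, λ = atan2(p_y, p_x) ≈ 160.28°.

≈ lat 44.6°N, lon 160.3°E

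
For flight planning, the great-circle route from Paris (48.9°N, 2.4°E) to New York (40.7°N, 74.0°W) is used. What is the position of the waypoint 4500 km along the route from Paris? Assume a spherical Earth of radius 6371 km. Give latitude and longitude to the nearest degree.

From cos δ = sin φ₁ sin φ₂ + cos φ₁ cos φ₂ cos Δλ, the central angle is δ ≈ 0.917 rad (52.5°). The total great-circle distance is δ·R ≈ 0.917 × 6371 ≈ 5839 km, so the target fraction is f = 4500/5839 ≈ 0.771.
Interpolate at f ≈ 0.771 with slerp weights a = sin((1−f)δ)/sin δ ≈ 0.263, b = sin(fδ)/sin δ ≈ 0.818.
p = a·p₁ + b·p₂ ≈ (0.344, -0.589, 0.732); φ = arcsin(p_z) ≈ 47.02°, λ = atan2(p_y, p_x) ≈ -59.73°.

≈ (47°N, 60°W)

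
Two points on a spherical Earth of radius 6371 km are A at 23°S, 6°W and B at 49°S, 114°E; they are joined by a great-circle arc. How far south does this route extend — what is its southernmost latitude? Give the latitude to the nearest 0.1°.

≈ 58.5°S

The great circle lies in the plane with unit normal n̂ = (p₁ × p₂)/|p₁ × p₂|.
Here n̂_z ≈ +0.523; the vertex latitude is φ_max = arccos|n̂_z| ≈ 58.5°.
Check via Clairaut: cos φ_max = |cos φ₁| · sin C = cos(23.0°)·sin(145.4°) ≈ 0.523, again giving ≈ 58.5°.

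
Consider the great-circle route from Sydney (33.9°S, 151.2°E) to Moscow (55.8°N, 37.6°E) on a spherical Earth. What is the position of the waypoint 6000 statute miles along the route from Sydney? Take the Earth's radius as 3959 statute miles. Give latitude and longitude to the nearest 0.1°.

≈ (35.4°N, 95.2°E)

Convert each endpoint to a unit vector on the sphere (x = cos φ cos λ, y = cos φ sin λ, z = sin φ).
The central angle between the endpoints is δ = arccos(p₁·p₂) ≈ 2.276 rad (130.4°). The total great-circle distance is δ·R ≈ 2.276 × 3959 ≈ 9010 mi, so the target fraction is f = 6000/9010 ≈ 0.666.
Interpolate at f ≈ 0.666 with slerp weights a = sin((1−f)δ)/sin δ ≈ 0.905, b = sin(fδ)/sin δ ≈ 1.311.
p = a·p₁ + b·p₂ ≈ (-0.074, 0.811, 0.580); φ = arcsin(p_z) ≈ 35.43°, λ = atan2(p_y, p_x) ≈ 95.23°.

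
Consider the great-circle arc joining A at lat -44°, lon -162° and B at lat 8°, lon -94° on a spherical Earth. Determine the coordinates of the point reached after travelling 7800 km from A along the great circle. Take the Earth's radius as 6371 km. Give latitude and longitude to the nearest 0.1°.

Convert each endpoint to a unit vector on the sphere (x = cos φ cos λ, y = cos φ sin λ, z = sin φ).
The central angle between the endpoints is δ = arccos(p₁·p₂) ≈ 1.400 rad (80.2°). The total great-circle distance is δ·R ≈ 1.400 × 6371 ≈ 8918 km, so the target fraction is f = 7800/8918 ≈ 0.875.
Interpolate at f ≈ 0.875 with slerp weights a = sin((1−f)δ)/sin δ ≈ 0.177, b = sin(fδ)/sin δ ≈ 0.954.
p = a·p₁ + b·p₂ ≈ (-0.187, -0.982, 0.010); φ = arcsin(p_z) ≈ 0.56°, λ = atan2(p_y, p_x) ≈ -100.79°.

≈ lat 0.6°, lon -100.8°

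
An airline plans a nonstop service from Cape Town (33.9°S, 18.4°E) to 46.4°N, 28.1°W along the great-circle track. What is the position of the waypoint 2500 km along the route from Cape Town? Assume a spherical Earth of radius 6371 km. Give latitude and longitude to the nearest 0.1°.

From cos δ = sin φ₁ sin φ₂ + cos φ₁ cos φ₂ cos Δλ, the central angle is δ ≈ 1.581 rad (90.6°). The total great-circle distance is δ·R ≈ 1.581 × 6371 ≈ 10071 km, so the target fraction is f = 2500/10071 ≈ 0.248.
Interpolate at f ≈ 0.248 with slerp weights a = sin((1−f)δ)/sin δ ≈ 0.928, b = sin(fδ)/sin δ ≈ 0.382.
p = a·p₁ + b·p₂ ≈ (0.963, 0.119, -0.241); φ = arcsin(p_z) ≈ -13.92°, λ = atan2(p_y, p_x) ≈ 7.03°.

≈ 13.9°S, 7.0°E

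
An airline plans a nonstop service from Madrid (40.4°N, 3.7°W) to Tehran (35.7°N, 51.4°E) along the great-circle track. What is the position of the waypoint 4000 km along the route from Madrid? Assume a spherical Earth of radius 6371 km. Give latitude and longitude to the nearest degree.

Convert each endpoint to a unit vector on the sphere (x = cos φ cos λ, y = cos φ sin λ, z = sin φ).
The central angle between the endpoints is δ = arccos(p₁·p₂) ≈ 0.749 rad (42.9°). The total great-circle distance is δ·R ≈ 0.749 × 6371 ≈ 4775 km, so the target fraction is f = 4000/4775 ≈ 0.838.
Interpolate at f ≈ 0.838 with slerp weights a = sin((1−f)δ)/sin δ ≈ 0.178, b = sin(fδ)/sin δ ≈ 0.862.
p = a·p₁ + b·p₂ ≈ (0.572, 0.538, 0.619); φ = arcsin(p_z) ≈ 38.21°, λ = atan2(p_y, p_x) ≈ 43.26°.

≈ 38°N, 43°E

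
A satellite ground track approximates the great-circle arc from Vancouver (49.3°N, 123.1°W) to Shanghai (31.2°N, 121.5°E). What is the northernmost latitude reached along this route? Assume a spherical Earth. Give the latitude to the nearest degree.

≈ 59°N

The great circle lies in the plane with unit normal n̂ = (p₁ × p₂)/|p₁ × p₂|.
Here n̂_z ≈ -0.510; the vertex latitude is φ_max = arccos|n̂_z| ≈ 59.3°.
Check via Clairaut: cos φ_max = |cos φ₁| · sin C = cos(49.3°)·sin(51.4°) ≈ 0.510, again giving ≈ 59.3°.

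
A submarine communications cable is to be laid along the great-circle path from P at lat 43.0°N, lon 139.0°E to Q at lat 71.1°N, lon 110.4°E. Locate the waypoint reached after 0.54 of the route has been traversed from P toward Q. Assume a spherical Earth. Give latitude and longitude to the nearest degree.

≈ lat 59°N, lon 129°E

Convert each endpoint to a unit vector on the sphere (x = cos φ cos λ, y = cos φ sin λ, z = sin φ).
The central angle between the endpoints is δ = arccos(p₁·p₂) ≈ 0.549 rad (31.4°).
Interpolate at f = 0.54 with slerp weights a = sin((1−f)δ)/sin δ ≈ 0.479, b = sin(fδ)/sin δ ≈ 0.560.
p = a·p₁ + b·p₂ ≈ (-0.327, 0.400, 0.856); φ = arcsin(p_z) ≈ 58.89°, λ = atan2(p_y, p_x) ≈ 129.33°.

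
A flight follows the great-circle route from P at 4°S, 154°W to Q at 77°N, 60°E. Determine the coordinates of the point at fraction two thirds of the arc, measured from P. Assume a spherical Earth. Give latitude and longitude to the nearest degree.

Write both endpoints as unit vectors p₁, p₂ with components (cos φ cos λ, cos φ sin λ, sin φ).
The central angle between the endpoints is δ = arccos(p₁·p₂) ≈ 1.828 rad (104.7°).
Interpolate at f = 2/3 with slerp weights a = sin((1−f)δ)/sin δ ≈ 0.592, b = sin(fδ)/sin δ ≈ 0.970.
p = a·p₁ + b·p₂ ≈ (-0.421, -0.070, 0.904); φ = arcsin(p_z) ≈ 64.72°, λ = atan2(p_y, p_x) ≈ -170.61°.

≈ 65°N, 171°W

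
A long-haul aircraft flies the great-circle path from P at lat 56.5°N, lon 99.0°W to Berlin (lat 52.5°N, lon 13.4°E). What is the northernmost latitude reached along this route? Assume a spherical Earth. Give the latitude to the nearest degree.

≈ 68°N

The great circle lies in the plane with unit normal n̂ = (p₁ × p₂)/|p₁ × p₂|.
Here n̂_z ≈ +0.367; the vertex latitude is φ_max = arccos|n̂_z| ≈ 68.5°.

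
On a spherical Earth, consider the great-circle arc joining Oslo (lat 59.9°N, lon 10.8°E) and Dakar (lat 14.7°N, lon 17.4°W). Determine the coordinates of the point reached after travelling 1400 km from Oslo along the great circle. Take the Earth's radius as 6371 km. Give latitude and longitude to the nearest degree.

From cos δ = sin φ₁ sin φ₂ + cos φ₁ cos φ₂ cos Δλ, the central angle is δ ≈ 0.867 rad (49.7°). The total great-circle distance is δ·R ≈ 0.867 × 6371 ≈ 5524 km, so the target fraction is f = 1400/5524 ≈ 0.253.
Interpolate at f ≈ 0.253 with slerp weights a = sin((1−f)δ)/sin δ ≈ 0.791, b = sin(fδ)/sin δ ≈ 0.286.
p = a·p₁ + b·p₂ ≈ (0.654, -0.008, 0.757); φ = arcsin(p_z) ≈ 49.19°, λ = atan2(p_y, p_x) ≈ -0.73°.

≈ lat 49°N, lon 1°W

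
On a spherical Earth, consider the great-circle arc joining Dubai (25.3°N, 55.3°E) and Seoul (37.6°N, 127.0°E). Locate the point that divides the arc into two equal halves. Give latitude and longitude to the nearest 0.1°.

Convert each endpoint to a unit vector on the sphere (x = cos φ cos λ, y = cos φ sin λ, z = sin φ).
The central angle between the endpoints is δ = arccos(p₁·p₂) ≈ 1.064 rad (60.9°).
Interpolate at f = 1/2 with slerp weights a = sin((1−f)δ)/sin δ ≈ 0.580, b = sin(fδ)/sin δ ≈ 0.580.
p = a·p₁ + b·p₂ ≈ (0.022, 0.798, 0.602); φ = arcsin(p_z) ≈ 37.01°, λ = atan2(p_y, p_x) ≈ 88.42°.

≈ 37.0°N, 88.4°E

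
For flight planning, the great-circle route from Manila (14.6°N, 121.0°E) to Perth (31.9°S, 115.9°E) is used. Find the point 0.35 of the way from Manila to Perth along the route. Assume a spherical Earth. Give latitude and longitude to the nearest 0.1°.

Convert each endpoint to a unit vector on the sphere (x = cos φ cos λ, y = cos φ sin λ, z = sin φ).
The central angle between the endpoints is δ = arccos(p₁·p₂) ≈ 0.816 rad (46.8°).
Interpolate at f = 0.35 with slerp weights a = sin((1−f)δ)/sin δ ≈ 0.695, b = sin(fδ)/sin δ ≈ 0.387.
p = a·p₁ + b·p₂ ≈ (-0.490, 0.871, -0.029); φ = arcsin(p_z) ≈ -1.68°, λ = atan2(p_y, p_x) ≈ 119.33°.

≈ 1.7°S, 119.3°E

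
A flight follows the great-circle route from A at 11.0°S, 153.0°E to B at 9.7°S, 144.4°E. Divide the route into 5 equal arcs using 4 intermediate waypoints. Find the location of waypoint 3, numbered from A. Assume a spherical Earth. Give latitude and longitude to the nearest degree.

≈ 10°S, 148°E

The haversine formula gives a central angle δ ≈ 0.149 rad (8.6°) between the endpoints.
Interpolate at f = 3/5 with slerp weights a = sin((1−f)δ)/sin δ ≈ 0.401, b = sin(fδ)/sin δ ≈ 0.601.
p = a·p₁ + b·p₂ ≈ (-0.833, 0.524, -0.178); φ = arcsin(p_z) ≈ -10.25°, λ = atan2(p_y, p_x) ≈ 147.83°.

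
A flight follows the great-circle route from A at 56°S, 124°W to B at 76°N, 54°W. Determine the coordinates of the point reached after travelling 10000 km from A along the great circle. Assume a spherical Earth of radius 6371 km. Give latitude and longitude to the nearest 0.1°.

≈ 31.5°N, 99.9°W

Write both endpoints as unit vectors p₁, p₂ with components (cos φ cos λ, cos φ sin λ, sin φ).
The central angle between the endpoints is δ = arccos(p₁·p₂) ≈ 2.431 rad (139.3°). The total great-circle distance is δ·R ≈ 2.431 × 6371 ≈ 15490 km, so the target fraction is f = 10000/15490 ≈ 0.646.
Interpolate at f ≈ 0.646 with slerp weights a = sin((1−f)δ)/sin δ ≈ 1.164, b = sin(fδ)/sin δ ≈ 1.534.
p = a·p₁ + b·p₂ ≈ (-0.146, -0.840, 0.523); φ = arcsin(p_z) ≈ 31.54°, λ = atan2(p_y, p_x) ≈ -99.85°.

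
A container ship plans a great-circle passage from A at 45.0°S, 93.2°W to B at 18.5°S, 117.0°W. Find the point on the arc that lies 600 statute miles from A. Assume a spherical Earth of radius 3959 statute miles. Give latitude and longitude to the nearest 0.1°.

Write both endpoints as unit vectors p₁, p₂ with components (cos φ cos λ, cos φ sin λ, sin φ).
The central angle between the endpoints is δ = arccos(p₁·p₂) ≈ 0.577 rad (33.1°). The total great-circle distance is δ·R ≈ 0.577 × 3959 ≈ 2286 mi, so the target fraction is f = 600/2286 ≈ 0.262.
Interpolate at f ≈ 0.262 with slerp weights a = sin((1−f)δ)/sin δ ≈ 0.757, b = sin(fδ)/sin δ ≈ 0.277.
p = a·p₁ + b·p₂ ≈ (-0.149, -0.768, -0.623); φ = arcsin(p_z) ≈ -38.53°, λ = atan2(p_y, p_x) ≈ -100.98°.

≈ 38.5°S, 101.0°W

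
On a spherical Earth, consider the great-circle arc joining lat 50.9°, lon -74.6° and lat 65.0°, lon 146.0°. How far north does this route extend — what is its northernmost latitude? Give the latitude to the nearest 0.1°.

The great circle lies in the plane with unit normal n̂ = (p₁ × p₂)/|p₁ × p₂|.
Here n̂_z ≈ -0.200; the vertex latitude is φ_max = arccos|n̂_z| ≈ 78.4°.

≈ 78.4°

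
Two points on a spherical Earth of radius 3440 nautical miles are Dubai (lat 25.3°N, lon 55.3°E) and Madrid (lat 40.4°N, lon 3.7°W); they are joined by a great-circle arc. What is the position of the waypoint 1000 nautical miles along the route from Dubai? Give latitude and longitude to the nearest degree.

Convert each endpoint to a unit vector on the sphere (x = cos φ cos λ, y = cos φ sin λ, z = sin φ).
The central angle between the endpoints is δ = arccos(p₁·p₂) ≈ 0.887 rad (50.8°). The total great-circle distance is δ·R ≈ 0.887 × 3440 ≈ 3052 nmi, so the target fraction is f = 1000/3052 ≈ 0.328.
Interpolate at f ≈ 0.328 with slerp weights a = sin((1−f)δ)/sin δ ≈ 0.725, b = sin(fδ)/sin δ ≈ 0.370.
p = a·p₁ + b·p₂ ≈ (0.654, 0.520, 0.549); φ = arcsin(p_z) ≈ 33.32°, λ = atan2(p_y, p_x) ≈ 38.52°.

≈ lat 33°N, lon 39°E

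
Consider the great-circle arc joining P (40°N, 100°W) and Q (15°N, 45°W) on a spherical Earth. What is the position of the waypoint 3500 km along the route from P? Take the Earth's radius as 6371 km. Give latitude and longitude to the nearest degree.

The haversine formula gives a central angle δ ≈ 0.939 rad (53.8°) between the endpoints. The total great-circle distance is δ·R ≈ 0.939 × 6371 ≈ 5981 km, so the target fraction is f = 3500/5981 ≈ 0.585.
Interpolate at f ≈ 0.585 with slerp weights a = sin((1−f)δ)/sin δ ≈ 0.471, b = sin(fδ)/sin δ ≈ 0.647.
p = a·p₁ + b·p₂ ≈ (0.379, -0.797, 0.470); φ = arcsin(p_z) ≈ 28.03°, λ = atan2(p_y, p_x) ≈ -64.54°.

≈ (28°N, 65°W)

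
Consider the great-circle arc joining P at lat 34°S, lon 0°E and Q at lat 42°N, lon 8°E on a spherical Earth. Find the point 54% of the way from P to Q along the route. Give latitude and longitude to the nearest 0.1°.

≈ lat 7.1°N, lon 4.1°E

Convert each endpoint to a unit vector on the sphere (x = cos φ cos λ, y = cos φ sin λ, z = sin φ).
The central angle between the endpoints is δ = arccos(p₁·p₂) ≈ 1.333 rad (76.4°).
Interpolate at f = 0.54 with slerp weights a = sin((1−f)δ)/sin δ ≈ 0.592, b = sin(fδ)/sin δ ≈ 0.678.
p = a·p₁ + b·p₂ ≈ (0.990, 0.070, 0.123); φ = arcsin(p_z) ≈ 7.05°, λ = atan2(p_y, p_x) ≈ 4.05°.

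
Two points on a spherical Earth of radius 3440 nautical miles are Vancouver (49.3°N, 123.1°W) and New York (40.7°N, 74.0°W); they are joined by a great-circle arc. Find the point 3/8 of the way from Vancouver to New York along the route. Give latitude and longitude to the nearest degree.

≈ 49°N, 103°W

Convert each endpoint to a unit vector on the sphere (x = cos φ cos λ, y = cos φ sin λ, z = sin φ).
The central angle between the endpoints is δ = arccos(p₁·p₂) ≈ 0.613 rad (35.1°).
Interpolate at f = 3/8 with slerp weights a = sin((1−f)δ)/sin δ ≈ 0.650, b = sin(fδ)/sin δ ≈ 0.396.
p = a·p₁ + b·p₂ ≈ (-0.149, -0.644, 0.751); φ = arcsin(p_z) ≈ 48.66°, λ = atan2(p_y, p_x) ≈ -103.00°.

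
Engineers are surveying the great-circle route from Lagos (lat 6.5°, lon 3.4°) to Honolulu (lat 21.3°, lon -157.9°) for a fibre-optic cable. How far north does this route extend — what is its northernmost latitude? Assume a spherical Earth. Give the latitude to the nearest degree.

≈ 57°

The great circle lies in the plane with unit normal n̂ = (p₁ × p₂)/|p₁ × p₂|.
Here n̂_z ≈ -0.540; the vertex latitude is φ_max = arccos|n̂_z| ≈ 57.3°.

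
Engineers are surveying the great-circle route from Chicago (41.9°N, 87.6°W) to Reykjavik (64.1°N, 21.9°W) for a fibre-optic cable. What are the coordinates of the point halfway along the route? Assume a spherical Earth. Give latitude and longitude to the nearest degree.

≈ 57°N, 64°W

Convert each endpoint to a unit vector on the sphere (x = cos φ cos λ, y = cos φ sin λ, z = sin φ).
The central angle between the endpoints is δ = arccos(p₁·p₂) ≈ 0.746 rad (42.7°).
Interpolate at f = 1/2 with slerp weights a = sin((1−f)δ)/sin δ ≈ 0.537, b = sin(fδ)/sin δ ≈ 0.537.
p = a·p₁ + b·p₂ ≈ (0.234, -0.487, 0.842); φ = arcsin(p_z) ≈ 57.30°, λ = atan2(p_y, p_x) ≈ -64.29°.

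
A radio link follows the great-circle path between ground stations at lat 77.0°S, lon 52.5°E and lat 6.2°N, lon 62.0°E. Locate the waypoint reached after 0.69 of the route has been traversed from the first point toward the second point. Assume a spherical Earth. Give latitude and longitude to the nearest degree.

≈ lat 20°S, lon 61°E

Convert each endpoint to a unit vector on the sphere (x = cos φ cos λ, y = cos φ sin λ, z = sin φ).
The central angle between the endpoints is δ = arccos(p₁·p₂) ≈ 1.455 rad (83.4°).
Interpolate at f = 0.69 with slerp weights a = sin((1−f)δ)/sin δ ≈ 0.439, b = sin(fδ)/sin δ ≈ 0.849.
p = a·p₁ + b·p₂ ≈ (0.457, 0.824, -0.336); φ = arcsin(p_z) ≈ -19.63°, λ = atan2(p_y, p_x) ≈ 61.01°.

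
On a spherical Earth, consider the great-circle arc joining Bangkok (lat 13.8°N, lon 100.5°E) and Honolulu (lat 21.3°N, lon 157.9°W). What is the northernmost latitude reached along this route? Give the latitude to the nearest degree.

The great circle lies in the plane with unit normal n̂ = (p₁ × p₂)/|p₁ × p₂|.
Here n̂_z ≈ +0.890; the vertex latitude is φ_max = arccos|n̂_z| ≈ 27.1°.
Check via Clairaut: cos φ_max = |cos φ₁| · sin C = cos(13.8°)·sin(66.5°) ≈ 0.890, again giving ≈ 27.1°.

≈ 27°N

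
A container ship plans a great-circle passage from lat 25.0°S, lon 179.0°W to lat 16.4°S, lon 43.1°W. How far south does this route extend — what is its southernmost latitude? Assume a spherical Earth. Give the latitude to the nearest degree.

The great circle lies in the plane with unit normal n̂ = (p₁ × p₂)/|p₁ × p₂|.
Here n̂_z ≈ +0.701; the vertex latitude is φ_max = arccos|n̂_z| ≈ 45.5°.
Check via Clairaut: cos φ_max = |cos φ₁| · sin C = cos(25.0°)·sin(129.3°) ≈ 0.701, again giving ≈ 45.5°.

≈ 45°S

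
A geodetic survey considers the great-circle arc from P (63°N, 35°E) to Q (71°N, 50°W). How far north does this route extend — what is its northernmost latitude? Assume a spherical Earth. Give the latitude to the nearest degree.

≈ 73°N

The great circle lies in the plane with unit normal n̂ = (p₁ × p₂)/|p₁ × p₂|.
Here n̂_z ≈ -0.284; the vertex latitude is φ_max = arccos|n̂_z| ≈ 73.5°.
Check via Clairaut: cos φ_max = |cos φ₁| · sin C = cos(63.0°)·sin(38.8°) ≈ 0.284, again giving ≈ 73.5°.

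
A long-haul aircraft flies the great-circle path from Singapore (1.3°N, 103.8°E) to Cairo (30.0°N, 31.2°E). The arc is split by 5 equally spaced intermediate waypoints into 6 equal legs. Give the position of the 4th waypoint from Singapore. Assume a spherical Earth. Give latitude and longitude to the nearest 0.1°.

≈ 23.9°N, 58.2°E

Convert each endpoint to a unit vector on the sphere (x = cos φ cos λ, y = cos φ sin λ, z = sin φ).
The central angle between the endpoints is δ = arccos(p₁·p₂) ≈ 1.297 rad (74.3°).
Interpolate at f = 4/6 with slerp weights a = sin((1−f)δ)/sin δ ≈ 0.435, b = sin(fδ)/sin δ ≈ 0.790.
p = a·p₁ + b·p₂ ≈ (0.482, 0.777, 0.405); φ = arcsin(p_z) ≈ 23.89°, λ = atan2(p_y, p_x) ≈ 58.21°.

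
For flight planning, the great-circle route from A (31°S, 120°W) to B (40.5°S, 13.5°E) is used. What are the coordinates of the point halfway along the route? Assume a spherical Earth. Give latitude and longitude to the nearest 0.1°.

Convert each endpoint to a unit vector on the sphere (x = cos φ cos λ, y = cos φ sin λ, z = sin φ).
The central angle between the endpoints is δ = arccos(p₁·p₂) ≈ 1.685 rad (96.6°).
Interpolate at f = 1/2 with slerp weights a = sin((1−f)δ)/sin δ ≈ 0.751, b = sin(fδ)/sin δ ≈ 0.751.
p = a·p₁ + b·p₂ ≈ (0.234, -0.424, -0.875); φ = arcsin(p_z) ≈ -61.03°, λ = atan2(p_y, p_x) ≈ -61.18°.

≈ (61.0°S, 61.2°W)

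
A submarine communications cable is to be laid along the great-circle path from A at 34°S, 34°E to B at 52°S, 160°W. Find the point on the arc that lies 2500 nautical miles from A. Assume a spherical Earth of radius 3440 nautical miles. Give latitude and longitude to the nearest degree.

≈ 74°S, 55°E

The haversine formula gives a central angle δ ≈ 1.625 rad (93.1°) between the endpoints. The total great-circle distance is δ·R ≈ 1.625 × 3440 ≈ 5591 nmi, so the target fraction is f = 2500/5591 ≈ 0.447.
Interpolate at f ≈ 0.447 with slerp weights a = sin((1−f)δ)/sin δ ≈ 0.784, b = sin(fδ)/sin δ ≈ 0.665.
p = a·p₁ + b·p₂ ≈ (0.154, 0.223, -0.963); φ = arcsin(p_z) ≈ -74.28°, λ = atan2(p_y, p_x) ≈ 55.46°.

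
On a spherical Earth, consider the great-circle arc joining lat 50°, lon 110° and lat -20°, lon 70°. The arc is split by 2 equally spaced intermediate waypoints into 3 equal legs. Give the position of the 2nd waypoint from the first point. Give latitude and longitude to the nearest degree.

Convert each endpoint to a unit vector on the sphere (x = cos φ cos λ, y = cos φ sin λ, z = sin φ).
The central angle between the endpoints is δ = arccos(p₁·p₂) ≈ 1.369 rad (78.4°).
Interpolate at f = 2/3 with slerp weights a = sin((1−f)δ)/sin δ ≈ 0.450, b = sin(fδ)/sin δ ≈ 0.807.
p = a·p₁ + b·p₂ ≈ (0.161, 0.985, 0.068); φ = arcsin(p_z) ≈ 3.92°, λ = atan2(p_y, p_x) ≈ 80.73°.

≈ lat 4°, lon 81°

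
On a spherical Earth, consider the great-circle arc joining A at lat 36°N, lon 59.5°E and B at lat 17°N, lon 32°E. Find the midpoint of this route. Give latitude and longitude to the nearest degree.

≈ lat 27°N, lon 45°E

Write both endpoints as unit vectors p₁, p₂ with components (cos φ cos λ, cos φ sin λ, sin φ).
The central angle between the endpoints is δ = arccos(p₁·p₂) ≈ 0.539 rad (30.9°).
Interpolate at f = 1/2 with slerp weights a = sin((1−f)δ)/sin δ ≈ 0.519, b = sin(fδ)/sin δ ≈ 0.519.
p = a·p₁ + b·p₂ ≈ (0.634, 0.624, 0.457); φ = arcsin(p_z) ≈ 27.17°, λ = atan2(p_y, p_x) ≈ 44.58°.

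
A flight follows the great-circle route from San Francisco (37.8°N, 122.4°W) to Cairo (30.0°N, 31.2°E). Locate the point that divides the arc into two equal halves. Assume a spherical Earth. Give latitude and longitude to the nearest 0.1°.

≈ 70.9°N, 34.5°W

Convert each endpoint to a unit vector on the sphere (x = cos φ cos λ, y = cos φ sin λ, z = sin φ).
The central angle between the endpoints is δ = arccos(p₁·p₂) ≈ 1.882 rad (107.8°).
Interpolate at f = 1/2 with slerp weights a = sin((1−f)δ)/sin δ ≈ 0.849, b = sin(fδ)/sin δ ≈ 0.849.
p = a·p₁ + b·p₂ ≈ (0.269, -0.186, 0.945); φ = arcsin(p_z) ≈ 70.90°, λ = atan2(p_y, p_x) ≈ -34.55°.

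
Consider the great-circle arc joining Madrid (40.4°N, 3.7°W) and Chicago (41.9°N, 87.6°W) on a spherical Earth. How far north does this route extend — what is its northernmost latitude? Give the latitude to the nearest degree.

The great circle lies in the plane with unit normal n̂ = (p₁ × p₂)/|p₁ × p₂|.
Here n̂_z ≈ -0.648; the vertex latitude is φ_max = arccos|n̂_z| ≈ 49.6°.
Check via Clairaut: cos φ_max = |cos φ₁| · sin C = cos(40.4°)·sin(58.3°) ≈ 0.648, again giving ≈ 49.6°.

≈ 50°N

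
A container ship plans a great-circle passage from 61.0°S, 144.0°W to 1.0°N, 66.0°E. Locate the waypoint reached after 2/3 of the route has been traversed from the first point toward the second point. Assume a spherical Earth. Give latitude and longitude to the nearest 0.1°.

The haversine formula gives a central angle δ ≈ 2.021 rad (115.8°) between the endpoints.
Interpolate at f = 2/3 with slerp weights a = sin((1−f)δ)/sin δ ≈ 0.693, b = sin(fδ)/sin δ ≈ 1.083.
p = a·p₁ + b·p₂ ≈ (0.169, 0.792, -0.587); φ = arcsin(p_z) ≈ -35.95°, λ = atan2(p_y, p_x) ≈ 77.97°.

≈ 35.9°S, 78.0°E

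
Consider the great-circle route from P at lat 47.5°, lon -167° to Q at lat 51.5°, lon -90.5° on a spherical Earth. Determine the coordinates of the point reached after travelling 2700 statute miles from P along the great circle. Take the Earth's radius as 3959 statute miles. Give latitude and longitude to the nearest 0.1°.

Write both endpoints as unit vectors p₁, p₂ with components (cos φ cos λ, cos φ sin λ, sin φ).
The central angle between the endpoints is δ = arccos(p₁·p₂) ≈ 0.830 rad (47.5°). The total great-circle distance is δ·R ≈ 0.830 × 3959 ≈ 3284 mi, so the target fraction is f = 2700/3284 ≈ 0.822.
Interpolate at f ≈ 0.822 with slerp weights a = sin((1−f)δ)/sin δ ≈ 0.199, b = sin(fδ)/sin δ ≈ 0.855.
p = a·p₁ + b·p₂ ≈ (-0.136, -0.562, 0.816); φ = arcsin(p_z) ≈ 54.66°, λ = atan2(p_y, p_x) ≈ -103.59°.

≈ lat 54.7°, lon -103.6°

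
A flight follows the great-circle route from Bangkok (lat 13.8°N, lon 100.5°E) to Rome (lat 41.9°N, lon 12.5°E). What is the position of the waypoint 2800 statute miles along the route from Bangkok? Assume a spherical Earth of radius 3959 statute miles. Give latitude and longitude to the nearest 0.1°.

≈ lat 36.4°N, lon 62.8°E

Convert each endpoint to a unit vector on the sphere (x = cos φ cos λ, y = cos φ sin λ, z = sin φ).
The central angle between the endpoints is δ = arccos(p₁·p₂) ≈ 1.385 rad (79.4°). The total great-circle distance is δ·R ≈ 1.385 × 3959 ≈ 5484 mi, so the target fraction is f = 2800/5484 ≈ 0.511.
Interpolate at f ≈ 0.511 with slerp weights a = sin((1−f)δ)/sin δ ≈ 0.638, b = sin(fδ)/sin δ ≈ 0.661.
p = a·p₁ + b·p₂ ≈ (0.367, 0.716, 0.594); φ = arcsin(p_z) ≈ 36.42°, λ = atan2(p_y, p_x) ≈ 62.83°.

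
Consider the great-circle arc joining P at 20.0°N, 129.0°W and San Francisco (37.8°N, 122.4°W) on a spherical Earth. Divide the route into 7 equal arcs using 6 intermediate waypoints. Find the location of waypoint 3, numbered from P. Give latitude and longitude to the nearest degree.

≈ 28°N, 126°W

Write both endpoints as unit vectors p₁, p₂ with components (cos φ cos λ, cos φ sin λ, sin φ).
The central angle between the endpoints is δ = arccos(p₁·p₂) ≈ 0.326 rad (18.7°).
Interpolate at f = 3/7 with slerp weights a = sin((1−f)δ)/sin δ ≈ 0.578, b = sin(fδ)/sin δ ≈ 0.435.
p = a·p₁ + b·p₂ ≈ (-0.526, -0.712, 0.464); φ = arcsin(p_z) ≈ 27.67°, λ = atan2(p_y, p_x) ≈ -126.44°.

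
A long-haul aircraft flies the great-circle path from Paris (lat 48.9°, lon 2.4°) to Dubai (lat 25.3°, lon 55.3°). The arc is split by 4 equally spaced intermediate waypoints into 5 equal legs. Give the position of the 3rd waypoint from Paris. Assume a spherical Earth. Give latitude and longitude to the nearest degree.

Write both endpoints as unit vectors p₁, p₂ with components (cos φ cos λ, cos φ sin λ, sin φ).
The central angle between the endpoints is δ = arccos(p₁·p₂) ≈ 0.822 rad (47.1°).
Interpolate at f = 3/5 with slerp weights a = sin((1−f)δ)/sin δ ≈ 0.441, b = sin(fδ)/sin δ ≈ 0.646.
p = a·p₁ + b·p₂ ≈ (0.622, 0.493, 0.608); φ = arcsin(p_z) ≈ 37.48°, λ = atan2(p_y, p_x) ≈ 38.37°.

≈ lat 37°, lon 38°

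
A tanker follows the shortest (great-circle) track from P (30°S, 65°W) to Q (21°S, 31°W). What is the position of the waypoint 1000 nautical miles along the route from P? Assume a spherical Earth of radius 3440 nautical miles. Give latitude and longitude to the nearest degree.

From cos δ = sin φ₁ sin φ₂ + cos φ₁ cos φ₂ cos Δλ, the central angle is δ ≈ 0.556 rad (31.8°). The total great-circle distance is δ·R ≈ 0.556 × 3440 ≈ 1912 nmi, so the target fraction is f = 1000/1912 ≈ 0.523.
Interpolate at f ≈ 0.523 with slerp weights a = sin((1−f)δ)/sin δ ≈ 0.497, b = sin(fδ)/sin δ ≈ 0.543.
p = a·p₁ + b·p₂ ≈ (0.616, -0.651, -0.443); φ = arcsin(p_z) ≈ -26.29°, λ = atan2(p_y, p_x) ≈ -46.56°.

≈ (26°S, 47°W)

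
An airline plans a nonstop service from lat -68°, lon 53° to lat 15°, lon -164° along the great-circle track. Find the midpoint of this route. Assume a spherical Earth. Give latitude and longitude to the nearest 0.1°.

Write both endpoints as unit vectors p₁, p₂ with components (cos φ cos λ, cos φ sin λ, sin φ).
The central angle between the endpoints is δ = arccos(p₁·p₂) ≈ 2.128 rad (121.9°).
Interpolate at f = 1/2 with slerp weights a = sin((1−f)δ)/sin δ ≈ 1.030, b = sin(fδ)/sin δ ≈ 1.030.
p = a·p₁ + b·p₂ ≈ (-0.724, 0.034, -0.689); φ = arcsin(p_z) ≈ -43.52°, λ = atan2(p_y, p_x) ≈ 177.32°.

≈ lat -43.5°, lon 177.3°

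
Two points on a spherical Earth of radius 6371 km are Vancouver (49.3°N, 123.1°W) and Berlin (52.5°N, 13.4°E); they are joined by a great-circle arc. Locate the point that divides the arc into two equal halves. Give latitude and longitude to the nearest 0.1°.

From cos δ = sin φ₁ sin φ₂ + cos φ₁ cos φ₂ cos Δλ, the central angle is δ ≈ 1.252 rad (71.7°).
Interpolate at f = 1/2 with slerp weights a = sin((1−f)δ)/sin δ ≈ 0.617, b = sin(fδ)/sin δ ≈ 0.617.
p = a·p₁ + b·p₂ ≈ (0.146, -0.250, 0.957); φ = arcsin(p_z) ≈ 73.18°, λ = atan2(p_y, p_x) ≈ -59.77°.

≈ 73.2°N, 59.8°W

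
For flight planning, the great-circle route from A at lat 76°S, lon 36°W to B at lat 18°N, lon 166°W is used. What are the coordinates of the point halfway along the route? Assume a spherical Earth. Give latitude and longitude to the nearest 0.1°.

≈ lat 39.0°S, lon 152.9°W

From cos δ = sin φ₁ sin φ₂ + cos φ₁ cos φ₂ cos Δλ, the central angle is δ ≈ 2.035 rad (116.6°).
Interpolate at f = 1/2 with slerp weights a = sin((1−f)δ)/sin δ ≈ 0.952, b = sin(fδ)/sin δ ≈ 0.952.
p = a·p₁ + b·p₂ ≈ (-0.692, -0.354, -0.629); φ = arcsin(p_z) ≈ -38.99°, λ = atan2(p_y, p_x) ≈ -152.89°.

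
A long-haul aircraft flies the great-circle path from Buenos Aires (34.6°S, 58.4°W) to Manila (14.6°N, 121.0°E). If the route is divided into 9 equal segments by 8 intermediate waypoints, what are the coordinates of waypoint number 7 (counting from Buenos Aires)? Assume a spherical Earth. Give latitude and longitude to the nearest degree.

From cos δ = sin φ₁ sin φ₂ + cos φ₁ cos φ₂ cos Δλ, the central angle is δ ≈ 2.792 rad (160.0°).
Interpolate at f = 7/9 with slerp weights a = sin((1−f)δ)/sin δ ≈ 1.700, b = sin(fδ)/sin δ ≈ 2.411.
p = a·p₁ + b·p₂ ≈ (-0.468, 0.808, -0.357); φ = arcsin(p_z) ≈ -20.94°, λ = atan2(p_y, p_x) ≈ 120.10°.

≈ (21°S, 120°E)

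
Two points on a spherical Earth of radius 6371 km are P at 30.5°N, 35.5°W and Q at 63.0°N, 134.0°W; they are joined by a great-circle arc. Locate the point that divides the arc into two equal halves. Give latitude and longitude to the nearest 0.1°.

The haversine formula gives a central angle δ ≈ 1.165 rad (66.8°) between the endpoints.
Interpolate at f = 1/2 with slerp weights a = sin((1−f)δ)/sin δ ≈ 0.599, b = sin(fδ)/sin δ ≈ 0.599.
p = a·p₁ + b·p₂ ≈ (0.231, -0.495, 0.837); φ = arcsin(p_z) ≈ 56.87°, λ = atan2(p_y, p_x) ≈ -64.97°.

≈ 56.9°N, 65.0°W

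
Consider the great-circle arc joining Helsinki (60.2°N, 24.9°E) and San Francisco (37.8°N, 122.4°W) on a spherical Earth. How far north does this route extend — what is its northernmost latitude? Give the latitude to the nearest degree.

≈ 77°N

The great circle lies in the plane with unit normal n̂ = (p₁ × p₂)/|p₁ × p₂|.
Here n̂_z ≈ -0.217; the vertex latitude is φ_max = arccos|n̂_z| ≈ 77.5°.
Check via Clairaut: cos φ_max = |cos φ₁| · sin C = cos(60.2°)·sin(25.8°) ≈ 0.217, again giving ≈ 77.5°.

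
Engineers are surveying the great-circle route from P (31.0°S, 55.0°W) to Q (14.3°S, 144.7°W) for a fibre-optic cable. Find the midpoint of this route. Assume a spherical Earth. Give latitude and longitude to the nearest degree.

From cos δ = sin φ₁ sin φ₂ + cos φ₁ cos φ₂ cos Δλ, the central angle is δ ≈ 1.439 rad (82.4°).
Interpolate at f = 1/2 with slerp weights a = sin((1−f)δ)/sin δ ≈ 0.665, b = sin(fδ)/sin δ ≈ 0.665.
p = a·p₁ + b·p₂ ≈ (-0.199, -0.839, -0.507); φ = arcsin(p_z) ≈ -30.43°, λ = atan2(p_y, p_x) ≈ -103.34°.

≈ (30°S, 103°W)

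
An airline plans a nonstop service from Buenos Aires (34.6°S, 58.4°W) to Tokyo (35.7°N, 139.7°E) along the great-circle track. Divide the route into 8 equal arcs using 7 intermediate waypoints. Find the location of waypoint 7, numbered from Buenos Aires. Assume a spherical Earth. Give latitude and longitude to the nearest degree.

Convert each endpoint to a unit vector on the sphere (x = cos φ cos λ, y = cos φ sin λ, z = sin φ).
The central angle between the endpoints is δ = arccos(p₁·p₂) ≈ 2.883 rad (165.2°).
Interpolate at f = 7/8 with slerp weights a = sin((1−f)δ)/sin δ ≈ 1.379, b = sin(fδ)/sin δ ≈ 2.269.
p = a·p₁ + b·p₂ ≈ (-0.810, 0.225, 0.541); φ = arcsin(p_z) ≈ 32.75°, λ = atan2(p_y, p_x) ≈ 164.48°.

≈ 33°N, 164°E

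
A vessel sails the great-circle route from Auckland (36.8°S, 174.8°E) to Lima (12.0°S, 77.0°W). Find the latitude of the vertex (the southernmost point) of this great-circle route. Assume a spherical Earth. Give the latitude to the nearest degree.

≈ 41°S

The great circle lies in the plane with unit normal n̂ = (p₁ × p₂)/|p₁ × p₂|.
Here n̂_z ≈ +0.749; the vertex latitude is φ_max = arccos|n̂_z| ≈ 41.5°.
Check via Clairaut: cos φ_max = |cos φ₁| · sin C = cos(36.8°)·sin(110.6°) ≈ 0.749, again giving ≈ 41.5°.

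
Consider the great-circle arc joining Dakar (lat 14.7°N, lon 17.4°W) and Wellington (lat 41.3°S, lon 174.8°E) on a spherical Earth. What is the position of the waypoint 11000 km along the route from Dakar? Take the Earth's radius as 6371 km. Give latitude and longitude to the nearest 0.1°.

Write both endpoints as unit vectors p₁, p₂ with components (cos φ cos λ, cos φ sin λ, sin φ).
The central angle between the endpoints is δ = arccos(p₁·p₂) ≈ 2.642 rad (151.4°). The total great-circle distance is δ·R ≈ 2.642 × 6371 ≈ 16832 km, so the target fraction is f = 11000/16832 ≈ 0.654.
Interpolate at f ≈ 0.654 with slerp weights a = sin((1−f)δ)/sin δ ≈ 1.655, b = sin(fδ)/sin δ ≈ 2.062.
p = a·p₁ + b·p₂ ≈ (-0.015, -0.338, -0.941); φ = arcsin(p_z) ≈ -70.21°, λ = atan2(p_y, p_x) ≈ -92.61°.

≈ lat 70.2°S, lon 92.6°W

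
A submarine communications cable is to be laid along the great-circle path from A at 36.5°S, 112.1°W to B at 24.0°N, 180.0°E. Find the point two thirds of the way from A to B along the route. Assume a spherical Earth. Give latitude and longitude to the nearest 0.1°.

≈ 3.2°N, 158.5°W

Convert each endpoint to a unit vector on the sphere (x = cos φ cos λ, y = cos φ sin λ, z = sin φ).
The central angle between the endpoints is δ = arccos(p₁·p₂) ≈ 1.536 rad (88.0°).
Interpolate at f = 2/3 with slerp weights a = sin((1−f)δ)/sin δ ≈ 0.490, b = sin(fδ)/sin δ ≈ 0.855.
p = a·p₁ + b·p₂ ≈ (-0.929, -0.365, 0.056); φ = arcsin(p_z) ≈ 3.21°, λ = atan2(p_y, p_x) ≈ -158.54°.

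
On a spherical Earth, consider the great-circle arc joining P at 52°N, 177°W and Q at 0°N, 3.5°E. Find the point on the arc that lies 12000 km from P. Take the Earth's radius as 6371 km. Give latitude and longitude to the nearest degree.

≈ 20°N, 4°E

Write both endpoints as unit vectors p₁, p₂ with components (cos φ cos λ, cos φ sin λ, sin φ).
The central angle between the endpoints is δ = arccos(p₁·p₂) ≈ 2.234 rad (128.0°). The total great-circle distance is δ·R ≈ 2.234 × 6371 ≈ 14233 km, so the target fraction is f = 12000/14233 ≈ 0.843.
Interpolate at f ≈ 0.843 with slerp weights a = sin((1−f)δ)/sin δ ≈ 0.436, b = sin(fδ)/sin δ ≈ 1.207.
p = a·p₁ + b·p₂ ≈ (0.937, 0.060, 0.343); φ = arcsin(p_z) ≈ 20.08°, λ = atan2(p_y, p_x) ≈ 3.64°.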